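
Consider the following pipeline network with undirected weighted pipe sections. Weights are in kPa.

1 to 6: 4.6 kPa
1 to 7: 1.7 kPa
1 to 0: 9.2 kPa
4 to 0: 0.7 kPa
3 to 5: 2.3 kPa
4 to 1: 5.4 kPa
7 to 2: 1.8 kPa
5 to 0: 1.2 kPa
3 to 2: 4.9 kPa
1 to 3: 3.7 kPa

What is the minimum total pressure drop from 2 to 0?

Compare a few routes:
2–3–5–0: 4.9+2.3+1.2 = 8.4
2–7–1–0: 1.8+1.7+9.2 = 12.7
2–7–1–3–5–0: 1.8+1.7+3.7+2.3+1.2 = 10.7
2–7–1–4–0: 1.8+1.7+5.4+0.7 = 9.6
The minimum is 8.4 kPa via 2–3–5–0.

8.4 kPa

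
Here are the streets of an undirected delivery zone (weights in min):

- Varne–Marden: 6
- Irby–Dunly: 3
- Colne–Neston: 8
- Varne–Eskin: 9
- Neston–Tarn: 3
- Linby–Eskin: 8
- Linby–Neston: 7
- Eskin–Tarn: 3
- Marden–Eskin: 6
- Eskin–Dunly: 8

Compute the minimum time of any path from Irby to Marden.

17 min

Settle nodes by increasing distance from Irby:
Irby: 0
Dunly: 3  (via Irby)
Eskin: 11  (via Dunly)
Tarn: 14  (via Eskin)
Neston: 17  (via Tarn)
Marden: 17  (via Eskin)
Shortest route: Irby–Dunly–Eskin–Marden = 17 min.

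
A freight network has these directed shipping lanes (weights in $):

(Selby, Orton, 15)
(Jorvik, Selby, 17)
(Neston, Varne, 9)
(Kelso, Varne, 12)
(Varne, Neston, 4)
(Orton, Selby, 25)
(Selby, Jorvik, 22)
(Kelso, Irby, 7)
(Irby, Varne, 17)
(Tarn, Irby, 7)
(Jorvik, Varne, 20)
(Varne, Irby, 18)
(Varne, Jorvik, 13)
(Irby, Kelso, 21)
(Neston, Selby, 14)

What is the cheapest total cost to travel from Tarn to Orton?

$57

Candidate routes:
Tarn–Irby–Varne–Neston–Selby–Orton: 7+17+4+14+15 = 57
Tarn–Irby–Varne–Jorvik–Selby–Orton: 7+17+13+17+15 = 69
Tarn–Irby–Kelso–Varne–Neston–Selby–Orton: 7+21+12+4+14+15 = 73
The minimum is $57 via Tarn–Irby–Varne–Neston–Selby–Orton.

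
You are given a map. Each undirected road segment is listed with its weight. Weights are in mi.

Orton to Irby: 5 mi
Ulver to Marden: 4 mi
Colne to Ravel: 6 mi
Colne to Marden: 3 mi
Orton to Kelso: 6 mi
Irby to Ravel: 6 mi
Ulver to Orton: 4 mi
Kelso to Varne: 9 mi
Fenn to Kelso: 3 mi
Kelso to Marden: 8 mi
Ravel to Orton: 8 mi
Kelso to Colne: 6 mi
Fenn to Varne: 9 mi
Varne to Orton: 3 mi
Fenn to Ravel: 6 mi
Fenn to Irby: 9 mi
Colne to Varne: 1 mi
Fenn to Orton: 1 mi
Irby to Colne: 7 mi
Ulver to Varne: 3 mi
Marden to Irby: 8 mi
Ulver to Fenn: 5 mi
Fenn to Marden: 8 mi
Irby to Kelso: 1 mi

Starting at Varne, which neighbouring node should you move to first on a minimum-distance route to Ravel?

Colne

Compare a few routes:
Varne → Orton → Fenn → Ravel: 3+1+6 = 10
Varne → Colne → Ravel: 1+6 = 7
Cheapest is Varne → Colne → Ravel at 7 mi.
So from Varne the first move is to Colne.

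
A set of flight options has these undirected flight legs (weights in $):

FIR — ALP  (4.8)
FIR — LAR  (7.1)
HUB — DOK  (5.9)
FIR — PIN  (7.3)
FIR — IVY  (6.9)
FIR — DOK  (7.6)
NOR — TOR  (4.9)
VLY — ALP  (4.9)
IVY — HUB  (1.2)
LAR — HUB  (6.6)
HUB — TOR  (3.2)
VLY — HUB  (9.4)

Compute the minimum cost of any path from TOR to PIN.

$18.6

Settle nodes by increasing distance from TOR:
TOR: 0
HUB: 3.2  (via TOR)
IVY: 4.4  (via HUB)
NOR: 4.9  (via TOR)
DOK: 9.1  (via HUB)
LAR: 9.8  (via HUB)
FIR: 11.3  (via IVY)
VLY: 12.6  (via HUB)
ALP: 16.1  (via FIR)
PIN: 18.6  (via FIR)
Shortest route: TOR–HUB–IVY–FIR–PIN = $18.6.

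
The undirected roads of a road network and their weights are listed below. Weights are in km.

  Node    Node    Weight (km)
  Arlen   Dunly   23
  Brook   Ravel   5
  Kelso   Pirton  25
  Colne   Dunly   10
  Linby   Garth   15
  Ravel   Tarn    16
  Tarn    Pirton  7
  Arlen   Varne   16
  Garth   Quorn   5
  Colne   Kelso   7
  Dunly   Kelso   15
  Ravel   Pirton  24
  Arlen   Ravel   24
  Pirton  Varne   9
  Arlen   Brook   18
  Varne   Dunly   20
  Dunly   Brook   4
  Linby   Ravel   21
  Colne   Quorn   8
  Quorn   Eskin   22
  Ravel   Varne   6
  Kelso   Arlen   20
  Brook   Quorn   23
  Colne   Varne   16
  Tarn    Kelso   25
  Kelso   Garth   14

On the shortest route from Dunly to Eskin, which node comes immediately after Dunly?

Enumerating some paths:
Dunly–Colne–Quorn–Eskin: 10+8+22 = 40
Dunly–Brook–Quorn–Eskin: 4+23+22 = 49
Cheapest is Dunly–Colne–Quorn–Eskin at 40 km.
So from Dunly the first move is to Colne.

Colne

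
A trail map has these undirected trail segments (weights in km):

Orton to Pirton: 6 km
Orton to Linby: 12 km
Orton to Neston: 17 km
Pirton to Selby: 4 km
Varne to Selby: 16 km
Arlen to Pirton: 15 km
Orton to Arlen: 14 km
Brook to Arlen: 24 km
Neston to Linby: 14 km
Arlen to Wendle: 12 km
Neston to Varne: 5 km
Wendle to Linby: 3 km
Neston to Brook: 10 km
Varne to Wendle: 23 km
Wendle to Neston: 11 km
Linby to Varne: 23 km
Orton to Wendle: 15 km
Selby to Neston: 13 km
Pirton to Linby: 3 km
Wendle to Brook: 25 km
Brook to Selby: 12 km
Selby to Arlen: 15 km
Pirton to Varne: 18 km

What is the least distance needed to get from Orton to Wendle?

Enumerating some paths:
Orton → Arlen → Wendle: 14+12 = 26
Orton → Pirton → Linby → Wendle: 6+3+3 = 12
Orton → Linby → Wendle: 12+3 = 15
Orton → Wendle: 15 = 15
Cheapest is Orton → Pirton → Linby → Wendle at 12 km.

12 km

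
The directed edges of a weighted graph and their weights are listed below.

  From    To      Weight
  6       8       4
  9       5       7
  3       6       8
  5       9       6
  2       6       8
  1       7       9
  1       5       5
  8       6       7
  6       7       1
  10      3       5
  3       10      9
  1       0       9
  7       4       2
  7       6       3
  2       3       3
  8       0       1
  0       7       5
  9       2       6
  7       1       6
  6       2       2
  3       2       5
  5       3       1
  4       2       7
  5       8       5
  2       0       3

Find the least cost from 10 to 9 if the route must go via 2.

Best 10 to 2: 10–3–2 costing 10
Best 2 to 9: 2–0–7–1–5–9 costing 25
Total via 2: 10 + 25 = 35.

35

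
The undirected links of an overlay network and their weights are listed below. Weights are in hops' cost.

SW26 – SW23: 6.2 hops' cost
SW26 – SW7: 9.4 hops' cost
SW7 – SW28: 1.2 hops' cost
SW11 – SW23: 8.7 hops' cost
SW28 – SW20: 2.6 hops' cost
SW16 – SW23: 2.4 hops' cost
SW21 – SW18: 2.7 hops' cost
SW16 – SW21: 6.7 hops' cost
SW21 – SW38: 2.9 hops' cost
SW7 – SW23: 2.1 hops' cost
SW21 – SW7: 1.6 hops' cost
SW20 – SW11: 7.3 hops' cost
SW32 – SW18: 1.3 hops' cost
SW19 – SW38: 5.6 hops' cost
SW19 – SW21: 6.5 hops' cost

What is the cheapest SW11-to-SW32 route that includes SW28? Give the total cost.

Shortest SW11→SW28: SW11 → SW20 → SW28 = 9.9
Shortest SW28→SW32: SW28 → SW7 → SW21 → SW18 → SW32 = 6.8
Total via SW28: 9.9 + 6.8 = 16.7 hops' cost.

16.7 hops' cost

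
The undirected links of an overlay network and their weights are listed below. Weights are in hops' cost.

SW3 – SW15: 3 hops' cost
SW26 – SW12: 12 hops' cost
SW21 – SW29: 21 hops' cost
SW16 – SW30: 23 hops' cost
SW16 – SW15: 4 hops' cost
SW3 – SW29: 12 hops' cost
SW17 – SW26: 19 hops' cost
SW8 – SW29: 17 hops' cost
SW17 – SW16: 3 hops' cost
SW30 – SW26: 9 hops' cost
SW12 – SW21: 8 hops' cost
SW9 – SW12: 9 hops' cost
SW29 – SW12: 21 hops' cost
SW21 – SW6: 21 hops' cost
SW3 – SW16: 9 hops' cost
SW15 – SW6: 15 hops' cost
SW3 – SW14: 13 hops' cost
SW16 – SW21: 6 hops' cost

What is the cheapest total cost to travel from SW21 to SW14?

Running Dijkstra from SW21:
SW21: 0
SW16: 6  (via SW21)
SW12: 8  (via SW21)
SW17: 9  (via SW16)
SW15: 10  (via SW16)
SW3: 13  (via SW15)
SW9: 17  (via SW12)
SW26: 20  (via SW12)
SW6: 21  (via SW21)
SW29: 21  (via SW21)
SW14: 26  (via SW3)
Shortest route: SW21–SW16–SW15–SW3–SW14 = 26 hops' cost.

26 hops' cost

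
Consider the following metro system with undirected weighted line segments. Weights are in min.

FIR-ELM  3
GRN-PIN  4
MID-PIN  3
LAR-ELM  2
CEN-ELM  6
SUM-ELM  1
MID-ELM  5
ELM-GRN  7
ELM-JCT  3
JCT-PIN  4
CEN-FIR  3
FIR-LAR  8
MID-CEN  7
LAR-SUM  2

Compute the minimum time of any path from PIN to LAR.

Enumerating some paths:
PIN - MID - ELM - LAR: 3+5+2 = 10
PIN - JCT - ELM - SUM - LAR: 4+3+1+2 = 10
PIN - MID - ELM - SUM - LAR: 3+5+1+2 = 11
PIN - JCT - ELM - LAR: 4+3+2 = 9
The minimum is 9 min via PIN - JCT - ELM - LAR.

9 min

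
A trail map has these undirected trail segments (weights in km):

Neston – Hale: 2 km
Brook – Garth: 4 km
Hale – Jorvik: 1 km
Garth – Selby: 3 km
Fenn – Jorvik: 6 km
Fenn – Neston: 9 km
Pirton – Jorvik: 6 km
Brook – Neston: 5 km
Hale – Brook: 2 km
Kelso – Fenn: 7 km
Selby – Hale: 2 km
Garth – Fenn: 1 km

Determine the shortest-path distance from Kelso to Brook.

Compare a few routes:
Kelso–Fenn–Garth–Brook: 7+1+4 = 12
Kelso–Fenn–Garth–Selby–Hale–Brook: 7+1+3+2+2 = 15
Kelso–Fenn–Jorvik–Hale–Brook: 7+6+1+2 = 16
Cheapest is Kelso–Fenn–Garth–Brook at 12 km.

12 km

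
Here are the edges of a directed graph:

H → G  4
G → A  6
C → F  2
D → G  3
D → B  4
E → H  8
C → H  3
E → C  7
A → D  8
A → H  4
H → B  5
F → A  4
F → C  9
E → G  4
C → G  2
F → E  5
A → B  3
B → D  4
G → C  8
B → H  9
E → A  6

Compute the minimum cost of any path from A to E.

23

Shortest distances from A:
A: 0
B: 3  (via A)
H: 4  (via A)
D: 7  (via B)
G: 8  (via H)
C: 16  (via G)
F: 18  (via C)
E: 23  (via F)
Shortest route: A → H → G → C → F → E = 23.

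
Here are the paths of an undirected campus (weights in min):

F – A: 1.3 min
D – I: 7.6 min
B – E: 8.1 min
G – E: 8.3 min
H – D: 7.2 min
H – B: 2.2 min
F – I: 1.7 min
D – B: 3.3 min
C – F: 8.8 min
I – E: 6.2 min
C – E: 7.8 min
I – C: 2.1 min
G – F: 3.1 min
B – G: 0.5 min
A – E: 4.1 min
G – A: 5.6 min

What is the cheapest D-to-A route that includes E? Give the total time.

Best D to E: D–B–E costing 11.4
Best E to A: E–A costing 4.1
Total via E: 11.4 + 4.1 = 15.5 min.

15.5 min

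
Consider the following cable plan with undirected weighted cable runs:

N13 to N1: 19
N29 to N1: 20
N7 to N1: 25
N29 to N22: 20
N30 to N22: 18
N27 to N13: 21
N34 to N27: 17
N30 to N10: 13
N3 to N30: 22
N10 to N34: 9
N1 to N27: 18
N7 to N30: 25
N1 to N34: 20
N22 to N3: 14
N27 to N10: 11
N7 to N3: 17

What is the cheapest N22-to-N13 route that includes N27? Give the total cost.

Best N22 to N27: N22–N30–N10–N27 costing 42
Shortest N27→N13: N27–N13 = 21
Total via N27: 42 + 21 = 63.

63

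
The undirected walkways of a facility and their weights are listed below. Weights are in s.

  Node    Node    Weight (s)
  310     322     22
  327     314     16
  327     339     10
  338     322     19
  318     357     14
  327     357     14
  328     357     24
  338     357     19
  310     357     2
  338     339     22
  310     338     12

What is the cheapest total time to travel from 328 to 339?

Candidate routes:
328 → 357 → 310 → 322 → 338 → 339: 24+2+22+19+22 = 89
328 → 357 → 327 → 339: 24+14+10 = 48
328 → 357 → 310 → 338 → 339: 24+2+12+22 = 60
328 → 357 → 338 → 339: 24+19+22 = 65
The minimum is 48 s via 328 → 357 → 327 → 339.

48 s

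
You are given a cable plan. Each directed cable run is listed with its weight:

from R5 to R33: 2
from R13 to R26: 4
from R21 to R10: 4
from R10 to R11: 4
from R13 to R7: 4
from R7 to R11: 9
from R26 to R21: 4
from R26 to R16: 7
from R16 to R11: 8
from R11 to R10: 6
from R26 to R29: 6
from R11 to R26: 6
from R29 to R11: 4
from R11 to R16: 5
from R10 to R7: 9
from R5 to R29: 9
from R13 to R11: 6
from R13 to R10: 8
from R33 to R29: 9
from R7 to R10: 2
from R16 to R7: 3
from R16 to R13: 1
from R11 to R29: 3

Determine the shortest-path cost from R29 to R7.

12

Shortest distances from R29:
R29: 0
R11: 4  (via R29)
R16: 9  (via R11)
R26: 10  (via R11)
R13: 10  (via R16)
R10: 10  (via R11)
R7: 12  (via R16)
Shortest route: R29 → R11 → R16 → R7 = 12.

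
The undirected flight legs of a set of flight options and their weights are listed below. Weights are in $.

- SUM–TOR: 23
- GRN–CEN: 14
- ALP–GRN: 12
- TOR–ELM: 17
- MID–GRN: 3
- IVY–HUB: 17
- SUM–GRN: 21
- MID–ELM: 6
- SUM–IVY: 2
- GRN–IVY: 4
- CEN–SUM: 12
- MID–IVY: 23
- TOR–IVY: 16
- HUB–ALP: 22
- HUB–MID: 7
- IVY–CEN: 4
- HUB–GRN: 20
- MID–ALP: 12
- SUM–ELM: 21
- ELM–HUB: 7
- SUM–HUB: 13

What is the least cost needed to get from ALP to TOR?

$32

Enumerating some paths:
ALP - GRN - IVY - TOR: 12+4+16 = 32
ALP - MID - ELM - TOR: 12+6+17 = 35
ALP - MID - GRN - IVY - TOR: 12+3+4+16 = 35
Cheapest is ALP - GRN - IVY - TOR at $32.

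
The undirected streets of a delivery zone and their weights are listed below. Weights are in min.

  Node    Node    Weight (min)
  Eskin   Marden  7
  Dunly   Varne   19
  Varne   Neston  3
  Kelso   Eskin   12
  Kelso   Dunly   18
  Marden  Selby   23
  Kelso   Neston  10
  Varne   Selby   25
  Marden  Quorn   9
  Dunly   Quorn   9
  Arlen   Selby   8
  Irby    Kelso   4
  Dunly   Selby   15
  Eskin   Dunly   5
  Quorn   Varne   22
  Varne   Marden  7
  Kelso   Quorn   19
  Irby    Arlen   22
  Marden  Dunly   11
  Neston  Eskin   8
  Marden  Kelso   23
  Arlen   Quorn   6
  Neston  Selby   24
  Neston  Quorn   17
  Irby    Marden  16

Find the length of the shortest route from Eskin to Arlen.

20 min

Enumerating some paths:
Eskin → Dunly → Selby → Arlen: 5+15+8 = 28
Eskin → Marden → Quorn → Arlen: 7+9+6 = 22
Eskin → Dunly → Quorn → Arlen: 5+9+6 = 20
Cheapest is Eskin → Dunly → Quorn → Arlen at 20 min.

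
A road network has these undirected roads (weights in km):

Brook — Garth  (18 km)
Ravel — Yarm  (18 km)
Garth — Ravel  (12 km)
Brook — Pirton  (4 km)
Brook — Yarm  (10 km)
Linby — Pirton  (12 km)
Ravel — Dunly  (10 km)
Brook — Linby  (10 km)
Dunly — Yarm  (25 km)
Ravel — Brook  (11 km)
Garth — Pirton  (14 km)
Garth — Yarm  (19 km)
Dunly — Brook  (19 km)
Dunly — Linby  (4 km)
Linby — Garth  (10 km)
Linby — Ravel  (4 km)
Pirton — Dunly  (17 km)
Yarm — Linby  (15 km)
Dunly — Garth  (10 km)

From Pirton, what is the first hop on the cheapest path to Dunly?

Compare a few routes:
Pirton - Dunly: 17 = 17
Pirton - Brook - Linby - Dunly: 4+10+4 = 18
Pirton - Linby - Dunly: 12+4 = 16
Cheapest is Pirton - Linby - Dunly at 16 km.
So from Pirton the first move is to Linby.

Linby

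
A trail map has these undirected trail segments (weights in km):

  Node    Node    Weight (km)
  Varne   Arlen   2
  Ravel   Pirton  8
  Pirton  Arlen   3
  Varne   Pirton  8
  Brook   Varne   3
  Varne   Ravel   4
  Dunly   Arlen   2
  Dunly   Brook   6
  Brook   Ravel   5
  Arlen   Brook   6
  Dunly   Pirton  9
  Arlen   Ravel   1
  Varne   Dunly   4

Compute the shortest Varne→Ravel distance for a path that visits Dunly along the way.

7 km

Shortest Varne→Dunly: Varne–Dunly = 4
Best Dunly to Ravel: Dunly–Arlen–Ravel costing 3
Total via Dunly: 4 + 3 = 7 km.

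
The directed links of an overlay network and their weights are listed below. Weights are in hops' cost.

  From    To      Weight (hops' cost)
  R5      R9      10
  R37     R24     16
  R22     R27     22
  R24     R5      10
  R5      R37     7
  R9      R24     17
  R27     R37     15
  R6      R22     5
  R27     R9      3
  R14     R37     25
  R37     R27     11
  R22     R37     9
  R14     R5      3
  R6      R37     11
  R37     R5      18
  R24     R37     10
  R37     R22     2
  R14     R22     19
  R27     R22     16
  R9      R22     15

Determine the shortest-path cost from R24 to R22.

Compare a few routes:
R24 - R5 - R37 - R22: 10+7+2 = 19
R24 - R37 - R22: 10+2 = 12
The minimum is 12 hops' cost via R24 - R37 - R22.

12 hops' cost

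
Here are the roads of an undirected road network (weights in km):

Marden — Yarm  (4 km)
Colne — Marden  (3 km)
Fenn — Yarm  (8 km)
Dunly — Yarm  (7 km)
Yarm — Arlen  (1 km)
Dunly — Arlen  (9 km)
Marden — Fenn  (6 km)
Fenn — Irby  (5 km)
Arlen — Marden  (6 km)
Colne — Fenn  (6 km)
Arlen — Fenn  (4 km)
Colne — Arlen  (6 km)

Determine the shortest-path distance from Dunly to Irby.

Shortest distances from Dunly:
Dunly: 0
Yarm: 7  (via Dunly)
Arlen: 8  (via Yarm)
Marden: 11  (via Yarm)
Fenn: 12  (via Arlen)
Colne: 14  (via Arlen)
Irby: 17  (via Fenn)
Shortest route: Dunly → Yarm → Arlen → Fenn → Irby = 17 km.

17 km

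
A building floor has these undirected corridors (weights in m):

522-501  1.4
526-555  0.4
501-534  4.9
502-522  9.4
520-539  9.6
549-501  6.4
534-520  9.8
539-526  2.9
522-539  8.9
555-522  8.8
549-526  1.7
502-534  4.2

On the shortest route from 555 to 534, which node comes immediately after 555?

Enumerating some paths:
555 - 526 - 539 - 522 - 501 - 534: 0.4+2.9+8.9+1.4+4.9 = 18.5
555 - 526 - 549 - 501 - 534: 0.4+1.7+6.4+4.9 = 13.4
555 - 522 - 501 - 534: 8.8+1.4+4.9 = 15.1
The minimum is 13.4 m via 555 - 526 - 549 - 501 - 534.
So from 555 the first move is to 526.

526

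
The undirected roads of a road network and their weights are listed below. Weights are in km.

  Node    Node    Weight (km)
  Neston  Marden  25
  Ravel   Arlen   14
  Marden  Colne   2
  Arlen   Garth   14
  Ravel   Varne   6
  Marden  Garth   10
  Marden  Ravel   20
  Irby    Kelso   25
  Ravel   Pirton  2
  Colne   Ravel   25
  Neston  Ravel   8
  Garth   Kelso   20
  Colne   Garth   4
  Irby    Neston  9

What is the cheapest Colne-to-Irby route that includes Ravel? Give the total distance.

Best Colne to Ravel: Colne–Marden–Ravel costing 22
Best Ravel to Irby: Ravel–Neston–Irby costing 17
Total via Ravel: 22 + 17 = 39 km.

39 km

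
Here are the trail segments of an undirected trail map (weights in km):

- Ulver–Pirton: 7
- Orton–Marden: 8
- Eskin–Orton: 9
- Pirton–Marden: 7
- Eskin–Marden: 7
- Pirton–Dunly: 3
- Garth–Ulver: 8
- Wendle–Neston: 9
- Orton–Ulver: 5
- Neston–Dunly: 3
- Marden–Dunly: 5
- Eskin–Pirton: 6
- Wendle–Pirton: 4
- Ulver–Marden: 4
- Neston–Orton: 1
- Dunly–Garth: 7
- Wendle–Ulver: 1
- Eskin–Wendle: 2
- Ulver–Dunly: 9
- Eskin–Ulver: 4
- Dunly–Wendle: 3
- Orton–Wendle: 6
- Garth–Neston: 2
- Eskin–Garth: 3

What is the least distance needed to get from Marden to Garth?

Enumerating some paths:
Marden–Eskin–Garth: 7+3 = 10
Marden–Ulver–Eskin–Garth: 4+4+3 = 11
Cheapest is Marden–Eskin–Garth at 10 km.

10 km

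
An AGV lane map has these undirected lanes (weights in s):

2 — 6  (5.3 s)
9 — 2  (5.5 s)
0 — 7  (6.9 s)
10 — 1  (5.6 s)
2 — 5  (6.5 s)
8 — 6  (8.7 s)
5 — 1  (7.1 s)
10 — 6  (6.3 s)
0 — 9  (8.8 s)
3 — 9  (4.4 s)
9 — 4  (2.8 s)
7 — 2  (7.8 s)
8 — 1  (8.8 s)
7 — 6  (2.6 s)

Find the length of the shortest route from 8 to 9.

19.5 s

Candidate routes:
8 - 6 - 2 - 9: 8.7+5.3+5.5 = 19.5
8 - 6 - 7 - 0 - 9: 8.7+2.6+6.9+8.8 = 27
8 - 6 - 7 - 2 - 9: 8.7+2.6+7.8+5.5 = 24.6
The minimum is 19.5 s via 8 - 6 - 2 - 9.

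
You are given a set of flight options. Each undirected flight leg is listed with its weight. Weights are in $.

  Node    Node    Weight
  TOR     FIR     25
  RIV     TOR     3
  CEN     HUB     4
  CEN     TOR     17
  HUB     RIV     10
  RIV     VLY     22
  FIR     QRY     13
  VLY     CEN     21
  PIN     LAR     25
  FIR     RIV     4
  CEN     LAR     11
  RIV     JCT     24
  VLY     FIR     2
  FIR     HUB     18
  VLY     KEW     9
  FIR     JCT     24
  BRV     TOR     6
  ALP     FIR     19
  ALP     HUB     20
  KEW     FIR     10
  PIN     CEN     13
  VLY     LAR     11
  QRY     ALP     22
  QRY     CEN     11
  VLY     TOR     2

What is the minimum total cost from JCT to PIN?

Settle nodes by increasing distance from JCT:
JCT: 0
RIV: 24  (via JCT)
FIR: 24  (via JCT)
VLY: 26  (via FIR)
TOR: 27  (via RIV)
BRV: 33  (via TOR)
KEW: 34  (via FIR)
HUB: 34  (via RIV)
LAR: 37  (via VLY)
QRY: 37  (via FIR)
CEN: 38  (via HUB)
ALP: 43  (via FIR)
PIN: 51  (via CEN)
Shortest route: JCT → RIV → HUB → CEN → PIN = $51.

$51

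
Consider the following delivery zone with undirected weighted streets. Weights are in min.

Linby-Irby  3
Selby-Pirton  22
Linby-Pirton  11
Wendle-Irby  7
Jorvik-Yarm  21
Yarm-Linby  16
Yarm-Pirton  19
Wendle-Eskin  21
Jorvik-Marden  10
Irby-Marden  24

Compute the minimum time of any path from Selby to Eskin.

64 min

Settle nodes by increasing distance from Selby:
Selby: 0
Pirton: 22  (via Selby)
Linby: 33  (via Pirton)
Irby: 36  (via Linby)
Yarm: 41  (via Pirton)
Wendle: 43  (via Irby)
Marden: 60  (via Irby)
Jorvik: 62  (via Yarm)
Eskin: 64  (via Wendle)
Shortest route: Selby → Pirton → Linby → Irby → Wendle → Eskin = 64 min.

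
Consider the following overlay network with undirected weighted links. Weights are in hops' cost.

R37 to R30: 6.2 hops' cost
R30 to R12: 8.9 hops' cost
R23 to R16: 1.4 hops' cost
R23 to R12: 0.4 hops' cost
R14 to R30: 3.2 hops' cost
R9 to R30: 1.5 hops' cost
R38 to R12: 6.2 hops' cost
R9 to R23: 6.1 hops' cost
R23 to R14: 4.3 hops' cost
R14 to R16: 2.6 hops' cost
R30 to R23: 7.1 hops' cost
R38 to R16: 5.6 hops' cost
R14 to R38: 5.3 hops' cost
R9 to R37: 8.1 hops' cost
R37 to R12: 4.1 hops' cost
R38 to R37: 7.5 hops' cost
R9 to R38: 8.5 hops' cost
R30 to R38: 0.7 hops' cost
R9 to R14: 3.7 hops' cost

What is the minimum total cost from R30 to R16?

5.8 hops' cost

Enumerating some paths:
R30–R14–R16: 3.2+2.6 = 5.8
R30–R38–R16: 0.7+5.6 = 6.3
Cheapest is R30–R14–R16 at 5.8 hops' cost.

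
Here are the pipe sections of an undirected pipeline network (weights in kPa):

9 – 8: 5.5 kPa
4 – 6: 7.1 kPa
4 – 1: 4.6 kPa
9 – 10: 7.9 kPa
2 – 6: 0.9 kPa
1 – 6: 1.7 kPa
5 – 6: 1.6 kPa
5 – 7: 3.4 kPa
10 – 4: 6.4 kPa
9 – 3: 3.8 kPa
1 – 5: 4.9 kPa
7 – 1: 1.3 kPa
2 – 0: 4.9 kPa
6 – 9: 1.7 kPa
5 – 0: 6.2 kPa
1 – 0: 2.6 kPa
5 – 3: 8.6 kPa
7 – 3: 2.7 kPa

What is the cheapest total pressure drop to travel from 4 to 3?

Enumerating some paths:
4–1–7–3: 4.6+1.3+2.7 = 8.6
4–6–9–3: 7.1+1.7+3.8 = 12.6
4–1–6–9–3: 4.6+1.7+1.7+3.8 = 11.8
Cheapest is 4–1–7–3 at 8.6 kPa.

8.6 kPa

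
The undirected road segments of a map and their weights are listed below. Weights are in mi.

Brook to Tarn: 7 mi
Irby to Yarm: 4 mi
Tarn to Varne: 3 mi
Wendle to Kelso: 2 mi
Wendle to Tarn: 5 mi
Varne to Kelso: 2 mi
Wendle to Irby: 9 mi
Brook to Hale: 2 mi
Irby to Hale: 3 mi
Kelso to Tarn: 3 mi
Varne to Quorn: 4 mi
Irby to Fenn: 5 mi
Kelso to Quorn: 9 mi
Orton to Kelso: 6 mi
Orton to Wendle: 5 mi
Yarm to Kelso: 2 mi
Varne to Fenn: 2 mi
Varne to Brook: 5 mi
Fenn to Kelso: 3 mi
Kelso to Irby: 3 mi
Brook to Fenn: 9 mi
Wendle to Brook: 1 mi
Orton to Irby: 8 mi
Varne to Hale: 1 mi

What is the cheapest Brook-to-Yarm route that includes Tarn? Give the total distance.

11 mi

Best Brook to Tarn: Brook → Wendle → Tarn costing 6
Shortest Tarn→Yarm: Tarn → Kelso → Yarm = 5
Total via Tarn: 6 + 5 = 11 mi.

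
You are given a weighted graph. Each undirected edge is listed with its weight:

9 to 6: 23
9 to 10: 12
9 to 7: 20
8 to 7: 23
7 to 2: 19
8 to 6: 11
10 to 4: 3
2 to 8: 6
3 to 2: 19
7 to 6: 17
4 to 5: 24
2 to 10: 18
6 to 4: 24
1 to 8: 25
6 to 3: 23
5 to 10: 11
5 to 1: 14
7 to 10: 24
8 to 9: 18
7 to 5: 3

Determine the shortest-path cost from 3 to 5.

41

Compare a few routes:
3 - 6 - 7 - 5: 23+17+3 = 43
3 - 2 - 7 - 5: 19+19+3 = 41
Cheapest is 3 - 2 - 7 - 5 at 41.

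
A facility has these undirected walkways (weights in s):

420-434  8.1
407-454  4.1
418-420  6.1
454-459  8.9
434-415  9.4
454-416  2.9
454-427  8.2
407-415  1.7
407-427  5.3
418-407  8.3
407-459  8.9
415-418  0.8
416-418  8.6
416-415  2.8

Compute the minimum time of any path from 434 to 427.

16.4 s

Compare a few routes:
434 - 415 - 407 - 454 - 427: 9.4+1.7+4.1+8.2 = 23.4
434 - 420 - 418 - 415 - 407 - 427: 8.1+6.1+0.8+1.7+5.3 = 22
434 - 415 - 407 - 427: 9.4+1.7+5.3 = 16.4
434 - 415 - 416 - 454 - 427: 9.4+2.8+2.9+8.2 = 23.3
The minimum is 16.4 s via 434 - 415 - 407 - 427.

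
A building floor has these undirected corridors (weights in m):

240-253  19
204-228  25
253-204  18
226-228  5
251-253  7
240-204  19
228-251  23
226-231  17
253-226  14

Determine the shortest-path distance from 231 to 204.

Settle nodes by increasing distance from 231:
231: 0
226: 17  (via 231)
228: 22  (via 226)
253: 31  (via 226)
251: 38  (via 253)
204: 47  (via 228)
Shortest route: 231–226–228–204 = 47 m.

47 m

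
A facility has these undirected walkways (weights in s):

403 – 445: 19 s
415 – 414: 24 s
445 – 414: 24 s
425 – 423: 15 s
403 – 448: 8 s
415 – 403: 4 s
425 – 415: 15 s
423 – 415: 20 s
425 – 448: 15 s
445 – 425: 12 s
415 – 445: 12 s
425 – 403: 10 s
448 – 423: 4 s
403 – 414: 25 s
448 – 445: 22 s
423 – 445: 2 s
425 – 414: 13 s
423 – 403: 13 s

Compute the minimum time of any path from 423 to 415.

Enumerating some paths:
423 - 448 - 403 - 415: 4+8+4 = 16
423 - 403 - 415: 13+4 = 17
423 - 445 - 415: 2+12 = 14
Cheapest is 423 - 445 - 415 at 14 s.

14 s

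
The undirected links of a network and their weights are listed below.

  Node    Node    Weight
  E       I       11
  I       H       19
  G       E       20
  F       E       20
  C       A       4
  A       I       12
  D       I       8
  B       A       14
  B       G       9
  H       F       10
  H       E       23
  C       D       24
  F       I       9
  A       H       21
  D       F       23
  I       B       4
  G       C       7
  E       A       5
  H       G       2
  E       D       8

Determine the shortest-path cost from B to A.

Running Dijkstra from B:
B: 0
I: 4  (via B)
G: 9  (via B)
H: 11  (via G)
D: 12  (via I)
F: 13  (via I)
A: 14  (via B)
Shortest route: B → A = 14.

14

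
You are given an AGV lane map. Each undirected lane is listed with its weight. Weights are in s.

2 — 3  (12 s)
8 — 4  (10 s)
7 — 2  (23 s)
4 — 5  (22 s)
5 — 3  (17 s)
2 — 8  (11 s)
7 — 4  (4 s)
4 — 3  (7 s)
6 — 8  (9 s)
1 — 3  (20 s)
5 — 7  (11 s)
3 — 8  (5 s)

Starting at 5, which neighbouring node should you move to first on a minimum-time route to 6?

Enumerating some paths:
5 → 7 → 4 → 8 → 6: 11+4+10+9 = 34
5 → 7 → 4 → 3 → 8 → 6: 11+4+7+5+9 = 36
5 → 3 → 8 → 6: 17+5+9 = 31
5 → 4 → 8 → 6: 22+10+9 = 41
The minimum is 31 s via 5 → 3 → 8 → 6.
So from 5 the first move is to 3.

3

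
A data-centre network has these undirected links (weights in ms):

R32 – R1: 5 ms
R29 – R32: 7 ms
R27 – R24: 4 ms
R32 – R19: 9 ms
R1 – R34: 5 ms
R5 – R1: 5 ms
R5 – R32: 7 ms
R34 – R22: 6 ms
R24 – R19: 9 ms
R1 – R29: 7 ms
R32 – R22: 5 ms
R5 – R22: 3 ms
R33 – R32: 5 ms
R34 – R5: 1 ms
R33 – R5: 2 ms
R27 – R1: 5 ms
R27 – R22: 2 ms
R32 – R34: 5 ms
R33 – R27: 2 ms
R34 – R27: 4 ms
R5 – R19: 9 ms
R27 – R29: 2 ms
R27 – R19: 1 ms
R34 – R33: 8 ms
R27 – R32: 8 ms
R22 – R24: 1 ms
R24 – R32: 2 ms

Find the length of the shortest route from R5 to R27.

Shortest distances from R5:
R5: 0
R34: 1  (via R5)
R33: 2  (via R5)
R22: 3  (via R5)
R27: 4  (via R33)
Shortest route: R5–R33–R27 = 4 ms.

4 ms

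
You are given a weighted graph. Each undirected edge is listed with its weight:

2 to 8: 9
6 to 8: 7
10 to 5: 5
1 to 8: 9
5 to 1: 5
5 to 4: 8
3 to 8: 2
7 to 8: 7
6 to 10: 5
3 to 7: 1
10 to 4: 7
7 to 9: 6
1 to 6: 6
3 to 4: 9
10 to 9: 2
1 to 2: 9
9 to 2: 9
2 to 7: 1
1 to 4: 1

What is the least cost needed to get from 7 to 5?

Running Dijkstra from 7:
7: 0
2: 1  (via 7)
3: 1  (via 7)
8: 3  (via 3)
9: 6  (via 7)
10: 8  (via 9)
1: 10  (via 2)
4: 10  (via 3)
6: 10  (via 8)
5: 13  (via 10)
Shortest route: 7–9–10–5 = 13.

13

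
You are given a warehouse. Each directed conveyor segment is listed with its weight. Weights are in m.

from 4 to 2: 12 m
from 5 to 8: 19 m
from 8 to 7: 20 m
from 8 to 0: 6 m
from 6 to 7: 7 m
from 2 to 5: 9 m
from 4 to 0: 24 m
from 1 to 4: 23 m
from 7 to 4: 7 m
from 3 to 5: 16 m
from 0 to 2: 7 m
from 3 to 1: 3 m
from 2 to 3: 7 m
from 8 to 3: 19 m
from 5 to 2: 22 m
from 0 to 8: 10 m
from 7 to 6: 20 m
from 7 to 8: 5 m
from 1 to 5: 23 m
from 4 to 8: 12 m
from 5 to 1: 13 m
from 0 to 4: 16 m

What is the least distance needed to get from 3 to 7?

55 m

Shortest distances from 3:
3: 0
1: 3  (via 3)
5: 16  (via 3)
4: 26  (via 1)
8: 35  (via 5)
2: 38  (via 5)
0: 41  (via 8)
7: 55  (via 8)
Shortest route: 3–5–8–7 = 55 m.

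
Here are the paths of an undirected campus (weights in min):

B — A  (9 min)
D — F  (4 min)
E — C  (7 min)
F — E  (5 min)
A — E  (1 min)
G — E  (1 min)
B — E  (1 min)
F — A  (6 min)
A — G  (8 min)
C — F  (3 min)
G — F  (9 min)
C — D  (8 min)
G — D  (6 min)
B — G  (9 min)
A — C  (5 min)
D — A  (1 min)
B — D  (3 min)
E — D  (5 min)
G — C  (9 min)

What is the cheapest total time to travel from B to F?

Shortest distances from B:
B: 0
E: 1  (via B)
A: 2  (via E)
G: 2  (via E)
D: 3  (via B)
F: 6  (via E)
Shortest route: B–E–F = 6 min.

6 min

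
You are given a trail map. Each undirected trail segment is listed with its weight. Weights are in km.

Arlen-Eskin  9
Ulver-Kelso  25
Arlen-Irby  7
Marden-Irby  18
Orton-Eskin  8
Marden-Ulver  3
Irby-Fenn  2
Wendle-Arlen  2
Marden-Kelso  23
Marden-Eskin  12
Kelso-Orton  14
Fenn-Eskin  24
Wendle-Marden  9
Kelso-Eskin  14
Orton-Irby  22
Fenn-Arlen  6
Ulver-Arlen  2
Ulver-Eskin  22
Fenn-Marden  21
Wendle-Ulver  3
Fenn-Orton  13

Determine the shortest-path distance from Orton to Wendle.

Shortest distances from Orton:
Orton: 0
Eskin: 8  (via Orton)
Fenn: 13  (via Orton)
Kelso: 14  (via Orton)
Irby: 15  (via Fenn)
Arlen: 17  (via Eskin)
Ulver: 19  (via Arlen)
Wendle: 19  (via Arlen)
Shortest route: Orton → Eskin → Arlen → Wendle = 19 km.

19 km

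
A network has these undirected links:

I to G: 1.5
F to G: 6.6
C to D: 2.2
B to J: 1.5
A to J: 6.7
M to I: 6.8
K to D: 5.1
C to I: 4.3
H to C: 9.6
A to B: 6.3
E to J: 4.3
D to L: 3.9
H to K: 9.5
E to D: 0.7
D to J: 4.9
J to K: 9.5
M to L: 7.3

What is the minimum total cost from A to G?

Running Dijkstra from A:
A: 0
B: 6.3  (via A)
J: 6.7  (via A)
E: 11  (via J)
D: 11.6  (via J)
C: 13.8  (via D)
L: 15.5  (via D)
K: 16.2  (via J)
I: 18.1  (via C)
G: 19.6  (via I)
Shortest route: A–J–D–C–I–G = 19.6.

19.6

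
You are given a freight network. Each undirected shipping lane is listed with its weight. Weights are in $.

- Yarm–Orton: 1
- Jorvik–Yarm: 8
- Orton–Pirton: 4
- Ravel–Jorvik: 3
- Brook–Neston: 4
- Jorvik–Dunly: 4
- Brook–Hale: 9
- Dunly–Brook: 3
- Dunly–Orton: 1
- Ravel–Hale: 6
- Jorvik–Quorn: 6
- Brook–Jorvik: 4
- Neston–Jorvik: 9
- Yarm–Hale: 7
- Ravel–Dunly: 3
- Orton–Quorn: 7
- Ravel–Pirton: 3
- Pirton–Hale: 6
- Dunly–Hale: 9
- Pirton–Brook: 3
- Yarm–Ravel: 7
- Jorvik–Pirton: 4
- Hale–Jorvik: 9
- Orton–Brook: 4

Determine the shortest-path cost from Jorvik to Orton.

Enumerating some paths:
Jorvik → Dunly → Orton: 4+1 = 5
Jorvik → Ravel → Dunly → Orton: 3+3+1 = 7
Jorvik → Brook → Dunly → Orton: 4+3+1 = 8
The minimum is $5 via Jorvik → Dunly → Orton.

$5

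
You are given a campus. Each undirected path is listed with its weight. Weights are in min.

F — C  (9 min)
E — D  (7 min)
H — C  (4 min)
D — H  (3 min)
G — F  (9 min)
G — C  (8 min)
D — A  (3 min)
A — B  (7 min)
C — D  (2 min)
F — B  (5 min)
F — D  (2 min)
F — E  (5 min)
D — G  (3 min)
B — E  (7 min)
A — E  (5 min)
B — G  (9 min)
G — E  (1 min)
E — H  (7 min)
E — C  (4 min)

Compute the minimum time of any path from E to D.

4 min

Compare a few routes:
E → G → D: 1+3 = 4
E → C → D: 4+2 = 6
The minimum is 4 min via E → G → D.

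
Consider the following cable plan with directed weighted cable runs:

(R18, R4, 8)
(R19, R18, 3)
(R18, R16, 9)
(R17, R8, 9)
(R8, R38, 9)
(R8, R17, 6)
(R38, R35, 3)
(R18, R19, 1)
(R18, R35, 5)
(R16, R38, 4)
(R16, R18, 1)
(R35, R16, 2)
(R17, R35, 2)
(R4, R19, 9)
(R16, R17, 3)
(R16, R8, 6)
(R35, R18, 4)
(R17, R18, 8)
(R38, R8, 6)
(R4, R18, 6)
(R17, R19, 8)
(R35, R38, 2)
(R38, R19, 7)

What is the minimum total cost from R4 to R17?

Shortest distances from R4:
R4: 0
R18: 6  (via R4)
R19: 7  (via R18)
R35: 11  (via R18)
R38: 13  (via R35)
R16: 13  (via R35)
R17: 16  (via R16)
Shortest route: R4 → R18 → R35 → R16 → R17 = 16.

16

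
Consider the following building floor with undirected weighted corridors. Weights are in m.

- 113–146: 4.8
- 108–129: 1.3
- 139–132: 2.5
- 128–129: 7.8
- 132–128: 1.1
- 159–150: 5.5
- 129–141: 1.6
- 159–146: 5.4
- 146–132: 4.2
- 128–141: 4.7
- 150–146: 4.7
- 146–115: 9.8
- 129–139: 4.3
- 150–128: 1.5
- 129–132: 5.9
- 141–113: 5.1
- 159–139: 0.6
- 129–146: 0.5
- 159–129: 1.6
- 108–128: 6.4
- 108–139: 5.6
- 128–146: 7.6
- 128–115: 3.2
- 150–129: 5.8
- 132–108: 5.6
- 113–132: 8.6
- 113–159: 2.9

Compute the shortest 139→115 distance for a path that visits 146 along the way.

Shortest 139→146: 139–159–129–146 = 2.7
Shortest 146→115: 146–132–128–115 = 8.5
Total via 146: 2.7 + 8.5 = 11.2 m.

11.2 m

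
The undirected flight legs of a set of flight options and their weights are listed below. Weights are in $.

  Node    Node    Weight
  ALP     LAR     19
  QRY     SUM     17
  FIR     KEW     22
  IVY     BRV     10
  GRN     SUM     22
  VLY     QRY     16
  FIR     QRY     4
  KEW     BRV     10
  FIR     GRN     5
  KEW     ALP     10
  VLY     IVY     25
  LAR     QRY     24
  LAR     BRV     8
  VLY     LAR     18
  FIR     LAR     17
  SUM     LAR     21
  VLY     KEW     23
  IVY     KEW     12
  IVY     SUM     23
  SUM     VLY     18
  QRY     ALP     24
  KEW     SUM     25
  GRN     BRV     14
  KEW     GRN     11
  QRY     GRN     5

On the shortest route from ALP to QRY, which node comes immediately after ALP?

QRY

Candidate routes:
ALP - KEW - GRN - QRY: 10+11+5 = 26
ALP - QRY: 24 = 24
Cheapest is ALP - QRY at $24.
So from ALP the first move is to QRY.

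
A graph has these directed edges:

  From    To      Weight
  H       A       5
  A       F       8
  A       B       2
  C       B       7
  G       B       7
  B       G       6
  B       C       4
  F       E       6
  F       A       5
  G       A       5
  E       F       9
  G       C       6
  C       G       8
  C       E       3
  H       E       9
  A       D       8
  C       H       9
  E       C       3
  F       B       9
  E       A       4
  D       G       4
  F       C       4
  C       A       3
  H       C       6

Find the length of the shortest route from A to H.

Shortest distances from A:
A: 0
B: 2  (via A)
C: 6  (via B)
D: 8  (via A)
F: 8  (via A)
G: 8  (via B)
E: 9  (via C)
H: 15  (via C)
Shortest route: A–B–C–H = 15.

15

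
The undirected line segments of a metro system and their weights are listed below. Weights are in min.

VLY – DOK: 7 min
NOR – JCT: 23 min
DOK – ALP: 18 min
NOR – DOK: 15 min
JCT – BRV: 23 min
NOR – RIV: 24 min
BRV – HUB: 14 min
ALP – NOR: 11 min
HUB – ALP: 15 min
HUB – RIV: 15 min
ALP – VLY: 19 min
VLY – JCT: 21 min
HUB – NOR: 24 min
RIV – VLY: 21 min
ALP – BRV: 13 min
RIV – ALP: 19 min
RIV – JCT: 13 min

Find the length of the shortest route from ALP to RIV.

19 min

Enumerating some paths:
ALP - HUB - RIV: 15+15 = 30
ALP - RIV: 19 = 19
Cheapest is ALP - RIV at 19 min.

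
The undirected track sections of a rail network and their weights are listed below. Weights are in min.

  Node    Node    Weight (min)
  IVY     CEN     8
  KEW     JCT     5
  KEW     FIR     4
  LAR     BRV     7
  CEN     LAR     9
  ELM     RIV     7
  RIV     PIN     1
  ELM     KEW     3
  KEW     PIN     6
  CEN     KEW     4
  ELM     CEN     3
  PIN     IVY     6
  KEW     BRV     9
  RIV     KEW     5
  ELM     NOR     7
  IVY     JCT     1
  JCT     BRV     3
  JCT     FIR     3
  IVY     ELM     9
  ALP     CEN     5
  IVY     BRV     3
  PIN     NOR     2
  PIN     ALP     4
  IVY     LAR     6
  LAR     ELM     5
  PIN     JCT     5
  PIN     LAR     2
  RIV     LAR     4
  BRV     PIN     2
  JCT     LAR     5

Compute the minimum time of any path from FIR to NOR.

10 min

Shortest distances from FIR:
FIR: 0
JCT: 3  (via FIR)
KEW: 4  (via FIR)
IVY: 4  (via JCT)
BRV: 6  (via JCT)
ELM: 7  (via KEW)
LAR: 8  (via JCT)
CEN: 8  (via KEW)
PIN: 8  (via JCT)
RIV: 9  (via KEW)
NOR: 10  (via PIN)
Shortest route: FIR–JCT–PIN–NOR = 10 min.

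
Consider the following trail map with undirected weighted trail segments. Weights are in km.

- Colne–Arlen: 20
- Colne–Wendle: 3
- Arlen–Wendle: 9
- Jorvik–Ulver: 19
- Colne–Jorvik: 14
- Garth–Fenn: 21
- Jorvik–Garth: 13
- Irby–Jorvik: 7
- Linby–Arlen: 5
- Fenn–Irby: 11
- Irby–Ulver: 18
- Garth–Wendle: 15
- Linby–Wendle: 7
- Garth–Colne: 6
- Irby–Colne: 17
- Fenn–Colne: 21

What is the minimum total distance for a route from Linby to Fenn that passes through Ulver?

72 km

Best Linby to Ulver: Linby–Wendle–Colne–Jorvik–Ulver costing 43
Shortest Ulver→Fenn: Ulver–Irby–Fenn = 29
Total via Ulver: 43 + 29 = 72 km.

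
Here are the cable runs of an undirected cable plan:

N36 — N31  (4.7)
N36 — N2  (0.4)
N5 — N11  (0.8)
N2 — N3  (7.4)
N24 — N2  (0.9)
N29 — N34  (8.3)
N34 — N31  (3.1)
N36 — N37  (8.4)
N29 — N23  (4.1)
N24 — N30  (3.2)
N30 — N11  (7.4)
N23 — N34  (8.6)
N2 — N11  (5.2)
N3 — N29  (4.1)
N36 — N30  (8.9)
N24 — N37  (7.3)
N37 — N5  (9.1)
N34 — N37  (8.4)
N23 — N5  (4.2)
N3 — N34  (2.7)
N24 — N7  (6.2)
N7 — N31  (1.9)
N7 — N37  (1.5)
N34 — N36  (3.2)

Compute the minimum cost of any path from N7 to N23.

Settle nodes by increasing distance from N7:
N7: 0
N37: 1.5  (via N7)
N31: 1.9  (via N7)
N34: 5  (via N31)
N24: 6.2  (via N7)
N36: 6.6  (via N31)
N2: 7  (via N36)
N3: 7.7  (via N34)
N30: 9.4  (via N24)
N5: 10.6  (via N37)
N11: 11.4  (via N5)
N29: 11.8  (via N3)
N23: 13.6  (via N34)
Shortest route: N7–N31–N34–N23 = 13.6.

13.6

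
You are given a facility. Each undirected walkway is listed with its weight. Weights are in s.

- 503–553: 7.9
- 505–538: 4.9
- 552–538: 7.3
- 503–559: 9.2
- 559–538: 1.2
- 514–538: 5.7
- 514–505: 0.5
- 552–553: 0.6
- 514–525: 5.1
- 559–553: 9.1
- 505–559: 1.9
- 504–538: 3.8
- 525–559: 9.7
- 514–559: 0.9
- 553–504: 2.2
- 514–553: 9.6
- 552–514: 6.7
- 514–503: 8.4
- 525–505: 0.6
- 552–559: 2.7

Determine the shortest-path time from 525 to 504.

7 s

Compare a few routes:
525 - 505 - 514 - 559 - 538 - 504: 0.6+0.5+0.9+1.2+3.8 = 7
525 - 505 - 514 - 559 - 552 - 553 - 504: 0.6+0.5+0.9+2.7+0.6+2.2 = 7.5
Cheapest is 525 - 505 - 514 - 559 - 538 - 504 at 7 s.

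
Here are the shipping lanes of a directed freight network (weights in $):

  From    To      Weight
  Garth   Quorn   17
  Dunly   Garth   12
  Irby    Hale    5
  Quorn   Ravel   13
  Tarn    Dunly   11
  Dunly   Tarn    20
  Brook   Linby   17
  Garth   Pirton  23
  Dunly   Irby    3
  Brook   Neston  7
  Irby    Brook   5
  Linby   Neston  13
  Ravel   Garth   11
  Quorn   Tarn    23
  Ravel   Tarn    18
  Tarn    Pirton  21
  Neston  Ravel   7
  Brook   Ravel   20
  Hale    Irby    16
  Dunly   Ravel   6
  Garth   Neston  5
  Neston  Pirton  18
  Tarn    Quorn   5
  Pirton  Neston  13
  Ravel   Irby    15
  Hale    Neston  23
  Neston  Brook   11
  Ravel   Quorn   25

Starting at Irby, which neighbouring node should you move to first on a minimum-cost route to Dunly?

Brook

Compare a few routes:
Irby → Brook → Neston → Ravel → Tarn → Dunly: 5+7+7+18+11 = 48
Irby → Brook → Ravel → Tarn → Dunly: 5+20+18+11 = 54
The minimum is $48 via Irby → Brook → Neston → Ravel → Tarn → Dunly.
So from Irby the first move is to Brook.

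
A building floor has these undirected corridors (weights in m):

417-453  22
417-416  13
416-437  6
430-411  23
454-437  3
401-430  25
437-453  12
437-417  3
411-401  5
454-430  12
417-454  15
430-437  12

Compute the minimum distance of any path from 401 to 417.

Enumerating some paths:
401 - 411 - 430 - 437 - 417: 5+23+12+3 = 43
401 - 430 - 437 - 417: 25+12+3 = 40
Cheapest is 401 - 430 - 437 - 417 at 40 m.

40 m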